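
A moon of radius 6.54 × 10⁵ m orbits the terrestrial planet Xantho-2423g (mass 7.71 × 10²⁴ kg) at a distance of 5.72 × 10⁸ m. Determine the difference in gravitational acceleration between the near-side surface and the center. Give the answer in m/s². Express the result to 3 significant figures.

3.60 × 10⁻⁶ m/s²

a_tidal = 2GMr/d³
        = 2 × (6.674 × 10⁻¹¹) × (7.71 × 10²⁴) × (6.54 × 10⁵) / (5.72 × 10⁸)³
        = 3.60 × 10⁻⁶ m/s²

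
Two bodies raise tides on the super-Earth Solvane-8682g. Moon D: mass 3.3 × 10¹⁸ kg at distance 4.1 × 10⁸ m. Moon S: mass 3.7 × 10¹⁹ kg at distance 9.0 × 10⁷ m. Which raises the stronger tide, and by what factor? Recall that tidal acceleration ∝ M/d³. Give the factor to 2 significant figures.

Compare M/d³ for the two perturbers:
Moon D: (3.3 × 10¹⁸) / (4.1 × 10⁸)³ = 4.788 × 10⁻⁸
Moon S: (3.7 × 10¹⁹) / (9.0 × 10⁷)³ = 5.075 × 10⁻⁵
Ratio (larger/smaller) = 1100

Moon S, by a factor of ≈ 1100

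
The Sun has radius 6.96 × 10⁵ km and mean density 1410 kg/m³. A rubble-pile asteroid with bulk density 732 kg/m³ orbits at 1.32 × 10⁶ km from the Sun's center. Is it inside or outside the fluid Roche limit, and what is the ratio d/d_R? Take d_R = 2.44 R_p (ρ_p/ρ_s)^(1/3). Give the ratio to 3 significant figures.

d_R = 2.44 × (6.96 × 10⁵ km) × (1410/732)^(1/3) = 2.113 × 10⁶ km
d/d_R = (1.32 × 10⁶) / (2.113 × 10⁶) = 0.625
Since d/d_R < 1, the body is inside the Roche limit.

inside; d/d_R ≈ 0.625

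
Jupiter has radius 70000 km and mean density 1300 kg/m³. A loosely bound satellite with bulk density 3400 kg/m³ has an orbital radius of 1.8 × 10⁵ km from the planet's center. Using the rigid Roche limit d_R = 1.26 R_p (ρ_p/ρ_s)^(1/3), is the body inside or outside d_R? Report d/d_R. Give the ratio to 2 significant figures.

outside; d/d_R ≈ 2.8

d_R = 1.26 × (70000 km) × (1300/3400)^(1/3) = 64020 km
d/d_R = (1.8 × 10⁵) / (64020) = 2.8
Since d/d_R > 1, the body is outside the Roche limit.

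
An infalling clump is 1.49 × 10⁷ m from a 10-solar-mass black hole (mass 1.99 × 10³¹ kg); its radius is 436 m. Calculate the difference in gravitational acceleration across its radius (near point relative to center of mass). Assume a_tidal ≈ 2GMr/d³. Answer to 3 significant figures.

3.50 × 10² m/s²

Δa = 2GMr/d³
   = 2 × (6.674 × 10⁻¹¹) × (1.99 × 10³¹) × (436) / (1.49 × 10⁷)³
   = 3.50 × 10² m/s²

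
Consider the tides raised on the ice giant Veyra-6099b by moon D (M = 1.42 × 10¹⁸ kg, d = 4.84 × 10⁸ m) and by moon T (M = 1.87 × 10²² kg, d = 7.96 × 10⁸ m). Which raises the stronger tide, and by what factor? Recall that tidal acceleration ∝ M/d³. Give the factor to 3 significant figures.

Moon T, by a factor of ≈ 2960

Tidal acceleration ∝ M/d³, so compare M/d³ for each.
Moon D: (1.42 × 10¹⁸) / (4.84 × 10⁸)³ = 1.252 × 10⁻⁸
Moon T: (1.87 × 10²²) / (7.96 × 10⁸)³ = 3.708 × 10⁻⁵
Ratio (larger/smaller) = 2960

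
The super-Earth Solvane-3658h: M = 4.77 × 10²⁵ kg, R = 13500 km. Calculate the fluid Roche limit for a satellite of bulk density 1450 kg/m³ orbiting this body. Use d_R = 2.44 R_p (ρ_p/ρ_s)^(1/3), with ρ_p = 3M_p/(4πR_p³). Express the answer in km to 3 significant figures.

48500 km

ρ_p = 3M_p/(4πR_p³) = 3 × (4.77 × 10²⁵) / (4π × (1.35 × 10⁷ m)³) = 4630 kg/m³
d_R = 2.44 × 13500 km × (4630/1450)^(1/3)
    = 48500 km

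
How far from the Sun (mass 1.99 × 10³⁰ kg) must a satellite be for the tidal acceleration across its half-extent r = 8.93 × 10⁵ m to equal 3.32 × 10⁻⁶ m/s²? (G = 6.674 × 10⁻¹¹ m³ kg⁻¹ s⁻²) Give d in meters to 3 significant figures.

4.15 × 10¹⁰ m

2GMr/d³ = a_tidal  ⇒  d = (2GMr / a_tidal)^(1/3)
d = (2 × 6.674×10⁻¹¹ × (1.99 × 10³⁰) × (8.93 × 10⁵) / (3.32 × 10⁻⁶))^(1/3)
  = 4.15 × 10¹⁰ m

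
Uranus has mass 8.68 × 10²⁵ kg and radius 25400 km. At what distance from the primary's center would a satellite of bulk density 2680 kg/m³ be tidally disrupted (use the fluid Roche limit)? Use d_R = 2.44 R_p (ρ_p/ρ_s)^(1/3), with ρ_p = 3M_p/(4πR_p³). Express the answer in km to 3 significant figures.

ρ_p = 3M_p/(4πR_p³) = 3 × (8.68 × 10²⁵) / (4π × (2.54 × 10⁷ m)³) = 1260 kg/m³
d_R = 2.44 × 25400 km × (1260/2680)^(1/3)
    = 48200 km

48200 km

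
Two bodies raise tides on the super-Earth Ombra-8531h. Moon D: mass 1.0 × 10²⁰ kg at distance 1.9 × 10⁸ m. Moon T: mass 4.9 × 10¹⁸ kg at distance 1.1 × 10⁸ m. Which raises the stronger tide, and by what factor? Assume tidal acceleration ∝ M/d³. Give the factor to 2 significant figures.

Moon D, by a factor of ≈ 4.0

Compare M/d³ for the two perturbers:
Moon D: (1.0 × 10²⁰) / (1.9 × 10⁸)³ = 1.458 × 10⁻⁵
Moon T: (4.9 × 10¹⁸) / (1.1 × 10⁸)³ = 3.681 × 10⁻⁶
Ratio (larger/smaller) = 4.0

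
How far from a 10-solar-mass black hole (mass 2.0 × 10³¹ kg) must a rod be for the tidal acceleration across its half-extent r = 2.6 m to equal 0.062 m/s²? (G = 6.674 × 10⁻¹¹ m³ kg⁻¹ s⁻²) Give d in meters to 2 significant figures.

4.8 × 10⁷ m

2GMr/d³ = a_tidal  ⇒  d = (2GMr / a_tidal)^(1/3)
d = (2 × 6.674×10⁻¹¹ × (2.0 × 10³¹) × (2.6) / (0.062))^(1/3)
  = 4.8 × 10⁷ m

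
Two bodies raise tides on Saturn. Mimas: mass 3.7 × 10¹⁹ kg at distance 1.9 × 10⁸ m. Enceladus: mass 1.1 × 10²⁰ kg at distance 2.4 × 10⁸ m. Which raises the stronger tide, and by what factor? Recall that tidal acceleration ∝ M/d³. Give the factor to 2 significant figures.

Compare M/d³ for the two perturbers:
Mimas: (3.7 × 10¹⁹) / (1.9 × 10⁸)³ = 5.394 × 10⁻⁶
Enceladus: (1.1 × 10²⁰) / (2.4 × 10⁸)³ = 7.957 × 10⁻⁶
Ratio (larger/smaller) = 1.5

Enceladus, by a factor of ≈ 1.5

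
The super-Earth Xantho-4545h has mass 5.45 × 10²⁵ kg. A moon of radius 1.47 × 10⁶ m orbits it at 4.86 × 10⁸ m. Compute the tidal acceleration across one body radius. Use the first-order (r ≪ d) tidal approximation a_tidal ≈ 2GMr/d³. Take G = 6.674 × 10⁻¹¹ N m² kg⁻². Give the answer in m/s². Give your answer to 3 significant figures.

a_tidal = 2GMr/d³
        = 2 × (6.674 × 10⁻¹¹) × (5.45 × 10²⁵) × (1.47 × 10⁶) / (4.86 × 10⁸)³
        = 9.32 × 10⁻⁵ m/s²

9.32 × 10⁻⁵ m/s²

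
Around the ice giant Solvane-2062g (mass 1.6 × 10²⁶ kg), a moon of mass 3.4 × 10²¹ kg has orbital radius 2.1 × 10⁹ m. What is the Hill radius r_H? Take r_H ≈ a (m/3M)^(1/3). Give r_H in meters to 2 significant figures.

r_H ≈ a (m/3M)^(1/3)
    = (2.1 × 10⁹) × (3.4 × 10²¹ / (3 × 1.6 × 10²⁶))^(1/3)
    = 4.0 × 10⁷ m

4.0 × 10⁷ m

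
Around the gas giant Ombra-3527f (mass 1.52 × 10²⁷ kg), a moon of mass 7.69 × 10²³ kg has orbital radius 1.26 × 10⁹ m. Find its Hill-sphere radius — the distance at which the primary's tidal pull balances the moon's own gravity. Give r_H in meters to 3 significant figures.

r_H ≈ a (m/3M)^(1/3)
    = (1.26 × 10⁹) × (7.69 × 10²³ / (3 × 1.52 × 10²⁷))^(1/3)
    = 6.96 × 10⁷ m

6.96 × 10⁷ m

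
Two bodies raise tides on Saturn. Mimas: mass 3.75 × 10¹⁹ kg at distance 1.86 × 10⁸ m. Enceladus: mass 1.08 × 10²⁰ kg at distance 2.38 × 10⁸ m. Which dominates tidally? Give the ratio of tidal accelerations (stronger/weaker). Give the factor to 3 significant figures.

Compare M/d³ for the two perturbers:
Mimas: (3.75 × 10¹⁹) / (1.86 × 10⁸)³ = 5.828 × 10⁻⁶
Enceladus: (1.08 × 10²⁰) / (2.38 × 10⁸)³ = 8.011 × 10⁻⁶
Ratio (larger/smaller) = 1.37

Enceladus, by a factor of ≈ 1.37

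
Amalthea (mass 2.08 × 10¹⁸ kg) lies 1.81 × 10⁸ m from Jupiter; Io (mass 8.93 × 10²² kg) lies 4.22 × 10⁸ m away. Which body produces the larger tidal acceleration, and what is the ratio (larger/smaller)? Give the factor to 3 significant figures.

Tidal acceleration ∝ M/d³, so compare M/d³ for each.
Amalthea: (2.08 × 10¹⁸) / (1.81 × 10⁸)³ = 3.508 × 10⁻⁷
Io: (8.93 × 10²²) / (4.22 × 10⁸)³ = 1.188 × 10⁻³
Ratio (larger/smaller) = 3390

Io, by a factor of ≈ 3390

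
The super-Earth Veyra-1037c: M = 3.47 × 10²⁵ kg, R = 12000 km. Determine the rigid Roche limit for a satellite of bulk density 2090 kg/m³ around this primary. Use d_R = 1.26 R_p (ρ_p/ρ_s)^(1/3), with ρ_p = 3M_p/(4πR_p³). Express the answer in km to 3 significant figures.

ρ_p = 3M_p/(4πR_p³) = 3 × (3.47 × 10²⁵) / (4π × (1.20 × 10⁷ m)³) = 4790 kg/m³
d_R = 1.26 × 12000 km × (4790/2090)^(1/3)
    = 19900 km

19900 km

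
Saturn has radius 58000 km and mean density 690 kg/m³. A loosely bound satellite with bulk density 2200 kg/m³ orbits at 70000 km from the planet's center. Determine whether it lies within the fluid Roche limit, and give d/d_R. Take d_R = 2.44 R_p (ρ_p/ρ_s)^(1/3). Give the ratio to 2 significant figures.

d_R = 2.44 × (58000 km) × (690/2200)^(1/3) = 96150 km
d/d_R = (70000) / (96150) = 0.73
Since d/d_R < 1, the body is inside the Roche limit.

inside; d/d_R ≈ 0.73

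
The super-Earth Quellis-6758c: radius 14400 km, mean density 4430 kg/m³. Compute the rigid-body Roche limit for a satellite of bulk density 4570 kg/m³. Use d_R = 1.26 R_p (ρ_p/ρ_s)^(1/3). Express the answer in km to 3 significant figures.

18000 km

d_R = 1.26 × 14400 km × (4430/4570)^(1/3)
    = 18000 km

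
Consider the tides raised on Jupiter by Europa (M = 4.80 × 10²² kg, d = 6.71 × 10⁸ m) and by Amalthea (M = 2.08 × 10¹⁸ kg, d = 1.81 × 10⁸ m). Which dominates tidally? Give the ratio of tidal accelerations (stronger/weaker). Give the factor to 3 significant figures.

Compare M/d³ for the two perturbers:
Europa: (4.80 × 10²²) / (6.71 × 10⁸)³ = 1.589 × 10⁻⁴
Amalthea: (2.08 × 10¹⁸) / (1.81 × 10⁸)³ = 3.508 × 10⁻⁷
Ratio (larger/smaller) = 453

Europa, by a factor of ≈ 453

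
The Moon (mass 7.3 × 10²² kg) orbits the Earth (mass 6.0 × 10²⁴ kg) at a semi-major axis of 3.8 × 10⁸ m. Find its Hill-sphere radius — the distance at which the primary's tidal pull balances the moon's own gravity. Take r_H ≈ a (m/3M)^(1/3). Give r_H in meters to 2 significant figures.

6.1 × 10⁷ m

r_H ≈ a (m/3M)^(1/3)
    = (3.8 × 10⁸) × (7.3 × 10²² / (3 × 6.0 × 10²⁴))^(1/3)
    = 6.1 × 10⁷ m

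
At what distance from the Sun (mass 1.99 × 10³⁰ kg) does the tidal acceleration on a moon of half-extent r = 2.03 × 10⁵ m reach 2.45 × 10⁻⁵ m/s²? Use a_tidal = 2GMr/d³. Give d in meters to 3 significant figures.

1.30 × 10¹⁰ m

2GMr/d³ = a_tidal  ⇒  d = (2GMr / a_tidal)^(1/3)
d = (2 × 6.674×10⁻¹¹ × (1.99 × 10³⁰) × (2.03 × 10⁵) / (2.45 × 10⁻⁵))^(1/3)
  = 1.30 × 10¹⁰ m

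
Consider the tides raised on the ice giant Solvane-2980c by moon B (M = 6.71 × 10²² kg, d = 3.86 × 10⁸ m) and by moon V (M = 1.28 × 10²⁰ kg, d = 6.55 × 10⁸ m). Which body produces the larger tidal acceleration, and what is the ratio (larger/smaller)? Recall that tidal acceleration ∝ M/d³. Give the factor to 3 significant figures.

Moon B, by a factor of ≈ 2560

Compare M/d³ for the two perturbers:
Moon B: (6.71 × 10²²) / (3.86 × 10⁸)³ = 1.167 × 10⁻³
Moon V: (1.28 × 10²⁰) / (6.55 × 10⁸)³ = 4.555 × 10⁻⁷
Ratio (larger/smaller) = 2560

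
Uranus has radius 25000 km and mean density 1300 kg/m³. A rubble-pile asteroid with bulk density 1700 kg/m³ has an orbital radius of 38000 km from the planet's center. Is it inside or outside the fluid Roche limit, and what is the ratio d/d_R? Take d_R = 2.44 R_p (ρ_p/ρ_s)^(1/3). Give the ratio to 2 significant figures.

inside; d/d_R ≈ 0.68

d_R = 2.44 × (25000 km) × (1300/1700)^(1/3) = 55780 km
d/d_R = (38000) / (55780) = 0.68
Since d/d_R < 1, the body is inside the Roche limit.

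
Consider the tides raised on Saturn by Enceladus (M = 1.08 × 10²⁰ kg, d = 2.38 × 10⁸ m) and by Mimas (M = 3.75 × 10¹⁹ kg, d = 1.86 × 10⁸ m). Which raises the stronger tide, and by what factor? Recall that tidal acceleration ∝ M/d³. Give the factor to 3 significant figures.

Compare M/d³ for the two perturbers:
Enceladus: (1.08 × 10²⁰) / (2.38 × 10⁸)³ = 8.011 × 10⁻⁶
Mimas: (3.75 × 10¹⁹) / (1.86 × 10⁸)³ = 5.828 × 10⁻⁶
Ratio (larger/smaller) = 1.37

Enceladus, by a factor of ≈ 1.37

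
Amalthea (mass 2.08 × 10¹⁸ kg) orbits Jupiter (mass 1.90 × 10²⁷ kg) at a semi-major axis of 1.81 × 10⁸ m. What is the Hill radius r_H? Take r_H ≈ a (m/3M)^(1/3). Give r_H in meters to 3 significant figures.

r_H ≈ a (m/3M)^(1/3)
    = (1.81 × 10⁸) × (2.08 × 10¹⁸ / (3 × 1.90 × 10²⁷))^(1/3)
    = 1.29 × 10⁵ m

1.29 × 10⁵ m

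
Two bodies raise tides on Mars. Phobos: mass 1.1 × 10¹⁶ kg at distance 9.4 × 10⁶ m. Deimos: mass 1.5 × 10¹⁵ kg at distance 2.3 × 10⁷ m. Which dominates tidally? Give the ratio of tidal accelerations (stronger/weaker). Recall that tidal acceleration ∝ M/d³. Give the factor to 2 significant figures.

Compare M/d³ for the two perturbers:
Phobos: (1.1 × 10¹⁶) / (9.4 × 10⁶)³ = 1.324 × 10⁻⁵
Deimos: (1.5 × 10¹⁵) / (2.3 × 10⁷)³ = 1.233 × 10⁻⁷
Ratio (larger/smaller) = 110

Phobos, by a factor of ≈ 110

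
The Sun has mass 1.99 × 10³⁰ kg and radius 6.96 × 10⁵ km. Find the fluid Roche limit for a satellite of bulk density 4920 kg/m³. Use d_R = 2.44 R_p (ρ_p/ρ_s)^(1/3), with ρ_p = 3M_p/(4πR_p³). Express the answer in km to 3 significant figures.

1.12 × 10⁶ km

ρ_p = 3M_p/(4πR_p³) = 3 × (1.99 × 10³⁰) / (4π × (6.96 × 10⁸ m)³) = 1410 kg/m³
d_R = 2.44 × 6.96 × 10⁵ km × (1410/4920)^(1/3)
    = 1.12 × 10⁶ km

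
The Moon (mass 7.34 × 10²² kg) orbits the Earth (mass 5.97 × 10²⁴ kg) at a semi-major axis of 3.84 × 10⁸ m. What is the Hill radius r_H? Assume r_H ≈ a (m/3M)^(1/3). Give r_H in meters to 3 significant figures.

6.15 × 10⁷ m

r_H ≈ a (m/3M)^(1/3)
    = (3.84 × 10⁸) × (7.34 × 10²² / (3 × 5.97 × 10²⁴))^(1/3)
    = 6.15 × 10⁷ m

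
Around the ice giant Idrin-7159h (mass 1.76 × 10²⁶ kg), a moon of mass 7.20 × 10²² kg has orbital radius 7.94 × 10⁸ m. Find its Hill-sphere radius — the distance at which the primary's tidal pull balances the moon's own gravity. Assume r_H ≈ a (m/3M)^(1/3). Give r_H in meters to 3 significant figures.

4.09 × 10⁷ m

r_H ≈ a (m/3M)^(1/3)
    = (7.94 × 10⁸) × (7.20 × 10²² / (3 × 1.76 × 10²⁶))^(1/3)
    = 4.09 × 10⁷ m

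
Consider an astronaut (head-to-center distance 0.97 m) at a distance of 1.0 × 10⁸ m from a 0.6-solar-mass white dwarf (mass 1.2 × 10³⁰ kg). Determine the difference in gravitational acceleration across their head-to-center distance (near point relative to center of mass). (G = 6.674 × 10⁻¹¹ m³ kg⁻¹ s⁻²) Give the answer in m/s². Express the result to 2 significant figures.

Δg = 2GMr/d³
   = 2 × (6.674 × 10⁻¹¹) × (1.2 × 10³⁰) × (0.97) / (1.0 × 10⁸)³
   = 1.6 × 10⁻⁴ m/s²

1.6 × 10⁻⁴ m/s²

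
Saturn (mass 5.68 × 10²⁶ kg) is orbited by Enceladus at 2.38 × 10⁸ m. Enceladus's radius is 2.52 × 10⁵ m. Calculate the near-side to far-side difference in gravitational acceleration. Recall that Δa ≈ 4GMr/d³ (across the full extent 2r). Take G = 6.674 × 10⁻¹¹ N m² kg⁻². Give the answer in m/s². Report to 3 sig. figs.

a_tidal = 4GMr/d³
        = 4 × (6.674 × 10⁻¹¹) × (5.68 × 10²⁶) × (2.52 × 10⁵) / (2.38 × 10⁸)³
        = 2.83 × 10⁻³ m/s²

2.83 × 10⁻³ m/s²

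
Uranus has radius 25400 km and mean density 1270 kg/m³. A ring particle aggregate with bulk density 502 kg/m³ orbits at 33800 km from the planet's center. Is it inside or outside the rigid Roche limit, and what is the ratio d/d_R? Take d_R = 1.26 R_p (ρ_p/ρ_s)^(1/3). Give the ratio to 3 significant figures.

d_R = 1.26 × (25400 km) × (1270/502)^(1/3) = 43610 km
d/d_R = (33800) / (43610) = 0.775
Since d/d_R < 1, the body is inside the Roche limit.

inside; d/d_R ≈ 0.775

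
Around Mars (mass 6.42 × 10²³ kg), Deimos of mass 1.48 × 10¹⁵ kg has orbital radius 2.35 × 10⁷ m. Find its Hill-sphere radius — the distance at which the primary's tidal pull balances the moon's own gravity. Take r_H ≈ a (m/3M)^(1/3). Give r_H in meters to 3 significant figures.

r_H ≈ a (m/3M)^(1/3)
    = (2.35 × 10⁷) × (1.48 × 10¹⁵ / (3 × 6.42 × 10²³))^(1/3)
    = 2.15 × 10⁴ m

2.15 × 10⁴ m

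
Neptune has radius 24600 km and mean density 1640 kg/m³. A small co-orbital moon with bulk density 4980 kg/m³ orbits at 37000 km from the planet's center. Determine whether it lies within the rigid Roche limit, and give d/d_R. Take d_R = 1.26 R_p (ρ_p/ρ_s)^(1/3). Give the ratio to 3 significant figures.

outside; d/d_R ≈ 1.73

d_R = 1.26 × (24600 km) × (1640/4980)^(1/3) = 21400 km
d/d_R = (37000) / (21400) = 1.73
Since d/d_R > 1, the body is outside the Roche limit.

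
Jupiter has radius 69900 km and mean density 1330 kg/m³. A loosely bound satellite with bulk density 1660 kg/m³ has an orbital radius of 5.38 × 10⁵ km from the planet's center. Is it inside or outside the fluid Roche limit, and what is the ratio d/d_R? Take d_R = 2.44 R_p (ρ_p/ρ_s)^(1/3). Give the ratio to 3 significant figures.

outside; d/d_R ≈ 3.40

d_R = 2.44 × (69900 km) × (1330/1660)^(1/3) = 1.584 × 10⁵ km
d/d_R = (5.38 × 10⁵) / (1.584 × 10⁵) = 3.40
Since d/d_R > 1, the body is outside the Roche limit.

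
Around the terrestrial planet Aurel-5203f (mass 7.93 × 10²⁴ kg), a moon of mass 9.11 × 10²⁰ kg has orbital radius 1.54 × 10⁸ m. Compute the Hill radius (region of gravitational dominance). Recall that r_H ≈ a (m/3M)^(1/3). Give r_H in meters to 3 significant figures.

5.19 × 10⁶ m

r_H ≈ a (m/3M)^(1/3)
    = (1.54 × 10⁸) × (9.11 × 10²⁰ / (3 × 7.93 × 10²⁴))^(1/3)
    = 5.19 × 10⁶ m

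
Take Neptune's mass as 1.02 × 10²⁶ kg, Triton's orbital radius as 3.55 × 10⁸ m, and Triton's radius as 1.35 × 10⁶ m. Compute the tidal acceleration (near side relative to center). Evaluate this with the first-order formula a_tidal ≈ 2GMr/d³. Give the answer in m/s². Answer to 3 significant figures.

4.11 × 10⁻⁴ m/s²

a_tidal = 2GMr/d³
        = 2 × (6.674 × 10⁻¹¹) × (1.02 × 10²⁶) × (1.35 × 10⁶) / (3.55 × 10⁸)³
        = 4.11 × 10⁻⁴ m/s²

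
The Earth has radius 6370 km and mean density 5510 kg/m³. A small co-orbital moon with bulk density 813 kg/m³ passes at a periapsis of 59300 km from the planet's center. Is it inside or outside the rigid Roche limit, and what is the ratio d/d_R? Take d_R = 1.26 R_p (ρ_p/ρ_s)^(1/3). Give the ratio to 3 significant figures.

d_R = 1.26 × (6370 km) × (5510/813)^(1/3) = 15190 km
d/d_R = (59300) / (15190) = 3.90
Since d/d_R > 1, the body is outside the Roche limit.

outside; d/d_R ≈ 3.90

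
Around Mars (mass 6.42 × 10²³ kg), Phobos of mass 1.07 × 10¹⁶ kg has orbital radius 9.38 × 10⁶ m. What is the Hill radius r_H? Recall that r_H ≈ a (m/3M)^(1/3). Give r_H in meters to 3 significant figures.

r_H ≈ a (m/3M)^(1/3)
    = (9.38 × 10⁶) × (1.07 × 10¹⁶ / (3 × 6.42 × 10²³))^(1/3)
    = 1.66 × 10⁴ m

1.66 × 10⁴ m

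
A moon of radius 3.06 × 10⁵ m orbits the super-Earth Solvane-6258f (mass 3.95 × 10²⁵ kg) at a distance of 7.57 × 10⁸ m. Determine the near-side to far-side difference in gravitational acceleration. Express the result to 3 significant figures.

7.44 × 10⁻⁶ m/s²

a_tidal = 4GMr/d³
        = 4 × (6.674 × 10⁻¹¹) × (3.95 × 10²⁵) × (3.06 × 10⁵) / (7.57 × 10⁸)³
        = 7.44 × 10⁻⁶ m/s²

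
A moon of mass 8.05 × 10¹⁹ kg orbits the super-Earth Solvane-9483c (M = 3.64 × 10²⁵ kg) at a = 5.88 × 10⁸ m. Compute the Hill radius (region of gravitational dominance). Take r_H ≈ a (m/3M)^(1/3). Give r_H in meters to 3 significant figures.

r_H ≈ a (m/3M)^(1/3)
    = (5.88 × 10⁸) × (8.05 × 10¹⁹ / (3 × 3.64 × 10²⁵))^(1/3)
    = 5.31 × 10⁶ m

5.31 × 10⁶ m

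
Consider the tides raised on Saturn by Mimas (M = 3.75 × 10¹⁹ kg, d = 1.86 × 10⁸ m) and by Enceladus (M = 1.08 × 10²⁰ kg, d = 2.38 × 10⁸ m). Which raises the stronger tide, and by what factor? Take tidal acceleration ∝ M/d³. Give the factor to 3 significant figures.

Enceladus, by a factor of ≈ 1.37

Tidal acceleration ∝ M/d³, so compare M/d³ for each.
Mimas: (3.75 × 10¹⁹) / (1.86 × 10⁸)³ = 5.828 × 10⁻⁶
Enceladus: (1.08 × 10²⁰) / (2.38 × 10⁸)³ = 8.011 × 10⁻⁶
Ratio (larger/smaller) = 1.37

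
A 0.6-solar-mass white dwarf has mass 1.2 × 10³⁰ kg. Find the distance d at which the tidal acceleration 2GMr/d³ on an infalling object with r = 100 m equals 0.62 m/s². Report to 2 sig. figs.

3.0 × 10⁷ m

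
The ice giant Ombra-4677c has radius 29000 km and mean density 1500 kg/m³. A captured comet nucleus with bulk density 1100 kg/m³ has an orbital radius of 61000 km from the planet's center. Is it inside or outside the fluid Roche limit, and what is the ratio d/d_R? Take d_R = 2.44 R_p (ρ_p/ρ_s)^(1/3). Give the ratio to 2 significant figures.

inside; d/d_R ≈ 0.78

d_R = 2.44 × (29000 km) × (1500/1100)^(1/3) = 78470 km
d/d_R = (61000) / (78470) = 0.78
Since d/d_R < 1, the body is inside the Roche limit.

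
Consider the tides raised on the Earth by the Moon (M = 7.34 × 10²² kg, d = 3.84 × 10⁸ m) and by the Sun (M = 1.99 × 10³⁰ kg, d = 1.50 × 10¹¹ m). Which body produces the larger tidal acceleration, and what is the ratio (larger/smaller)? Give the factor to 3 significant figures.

The Moon, by a factor of ≈ 2.20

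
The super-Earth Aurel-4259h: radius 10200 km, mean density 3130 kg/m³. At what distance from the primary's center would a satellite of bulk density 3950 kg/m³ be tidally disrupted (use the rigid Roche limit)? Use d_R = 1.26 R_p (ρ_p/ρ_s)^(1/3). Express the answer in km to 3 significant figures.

d_R = 1.26 × 10200 km × (3130/3950)^(1/3)
    = 11900 km

11900 km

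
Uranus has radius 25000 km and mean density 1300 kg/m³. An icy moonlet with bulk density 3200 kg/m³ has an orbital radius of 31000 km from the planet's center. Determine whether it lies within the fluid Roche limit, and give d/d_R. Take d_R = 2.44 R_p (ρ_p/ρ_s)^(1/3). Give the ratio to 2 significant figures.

d_R = 2.44 × (25000 km) × (1300/3200)^(1/3) = 45180 km
d/d_R = (31000) / (45180) = 0.69
Since d/d_R < 1, the body is inside the Roche limit.

inside; d/d_R ≈ 0.69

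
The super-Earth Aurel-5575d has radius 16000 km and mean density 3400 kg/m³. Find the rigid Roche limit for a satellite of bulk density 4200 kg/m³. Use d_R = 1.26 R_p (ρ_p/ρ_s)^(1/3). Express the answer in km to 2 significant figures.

19000 km

d_R = 1.26 × 16000 km × (3400/4200)^(1/3)
    = 19000 km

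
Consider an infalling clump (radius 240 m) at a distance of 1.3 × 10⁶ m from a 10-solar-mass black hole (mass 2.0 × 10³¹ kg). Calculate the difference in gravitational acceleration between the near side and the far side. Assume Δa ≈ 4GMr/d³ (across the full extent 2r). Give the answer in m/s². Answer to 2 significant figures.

Near-to-far spans 2r, so the tidal difference is twice the near-to-center value: 4GMr/d³.
Δa = 4GMr/d³
   = 4 × (6.674 × 10⁻¹¹) × (2.0 × 10³¹) × (240) / (1.3 × 10⁶)³
   = 5.8 × 10⁵ m/s²

5.8 × 10⁵ m/s²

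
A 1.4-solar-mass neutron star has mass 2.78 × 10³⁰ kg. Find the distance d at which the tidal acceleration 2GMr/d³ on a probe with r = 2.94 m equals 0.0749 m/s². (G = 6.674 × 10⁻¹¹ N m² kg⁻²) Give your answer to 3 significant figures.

2.44 × 10⁷ m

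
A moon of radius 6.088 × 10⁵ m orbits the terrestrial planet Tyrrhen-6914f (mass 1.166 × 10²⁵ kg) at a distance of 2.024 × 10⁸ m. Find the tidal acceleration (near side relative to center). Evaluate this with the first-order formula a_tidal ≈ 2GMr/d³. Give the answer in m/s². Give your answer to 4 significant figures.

a_tidal = 2GMr/d³
        = 2 × (6.674 × 10⁻¹¹) × (1.166 × 10²⁵) × (6.088 × 10⁵) / (2.024 × 10⁸)³
        = 1.143 × 10⁻⁴ m/s²

1.143 × 10⁻⁴ m/s²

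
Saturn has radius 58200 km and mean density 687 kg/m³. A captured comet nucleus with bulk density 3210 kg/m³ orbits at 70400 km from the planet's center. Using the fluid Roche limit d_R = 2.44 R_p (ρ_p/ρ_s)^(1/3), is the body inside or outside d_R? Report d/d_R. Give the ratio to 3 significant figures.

inside; d/d_R ≈ 0.829

d_R = 2.44 × (58200 km) × (687/3210)^(1/3) = 84940 km
d/d_R = (70400) / (84940) = 0.829
Since d/d_R < 1, the body is inside the Roche limit.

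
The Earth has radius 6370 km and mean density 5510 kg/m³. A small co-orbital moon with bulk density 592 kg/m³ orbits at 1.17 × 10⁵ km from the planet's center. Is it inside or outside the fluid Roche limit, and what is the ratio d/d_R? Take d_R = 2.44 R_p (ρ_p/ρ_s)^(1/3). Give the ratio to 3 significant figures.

d_R = 2.44 × (6370 km) × (5510/592)^(1/3) = 32690 km
d/d_R = (1.17 × 10⁵) / (32690) = 3.58
Since d/d_R > 1, the body is outside the Roche limit.

outside; d/d_R ≈ 3.58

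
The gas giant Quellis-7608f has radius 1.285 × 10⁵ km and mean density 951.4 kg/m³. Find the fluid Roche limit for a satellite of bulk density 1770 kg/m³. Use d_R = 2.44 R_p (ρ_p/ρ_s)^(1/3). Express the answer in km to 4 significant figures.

d_R = 2.44 × 1.285 × 10⁵ km × (951.4/1770)^(1/3)
    = 2.549 × 10⁵ km

2.549 × 10⁵ km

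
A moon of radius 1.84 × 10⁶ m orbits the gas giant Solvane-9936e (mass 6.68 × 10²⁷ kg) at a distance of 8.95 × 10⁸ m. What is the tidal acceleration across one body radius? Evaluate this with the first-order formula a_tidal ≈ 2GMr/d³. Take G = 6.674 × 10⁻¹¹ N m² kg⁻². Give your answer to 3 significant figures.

Differencing GM/(d−r)² and GM/d² to first order in r/d gives 2GMr/d³.
a_tidal = 2GMr/d³
        = 2 × (6.674 × 10⁻¹¹) × (6.68 × 10²⁷) × (1.84 × 10⁶) / (8.95 × 10⁸)³
        = 2.29 × 10⁻³ m/s²

2.29 × 10⁻³ m/s²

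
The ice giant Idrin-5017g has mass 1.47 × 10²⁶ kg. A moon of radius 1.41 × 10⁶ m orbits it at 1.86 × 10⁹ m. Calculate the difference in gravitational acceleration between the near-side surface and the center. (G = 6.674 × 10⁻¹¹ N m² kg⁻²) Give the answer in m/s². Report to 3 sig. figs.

The tidal stretch is the gradient of GM/d² times the body's extent r, hence the 1/d³ dependence.
Δa = 2GMr/d³
   = 2 × (6.674 × 10⁻¹¹) × (1.47 × 10²⁶) × (1.41 × 10⁶) / (1.86 × 10⁹)³
   = 4.30 × 10⁻⁶ m/s²

4.30 × 10⁻⁶ m/s²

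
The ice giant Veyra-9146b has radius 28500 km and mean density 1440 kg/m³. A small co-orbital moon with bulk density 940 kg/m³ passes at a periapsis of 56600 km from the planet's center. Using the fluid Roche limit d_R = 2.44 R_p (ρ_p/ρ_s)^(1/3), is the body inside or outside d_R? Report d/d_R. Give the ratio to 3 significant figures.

inside; d/d_R ≈ 0.706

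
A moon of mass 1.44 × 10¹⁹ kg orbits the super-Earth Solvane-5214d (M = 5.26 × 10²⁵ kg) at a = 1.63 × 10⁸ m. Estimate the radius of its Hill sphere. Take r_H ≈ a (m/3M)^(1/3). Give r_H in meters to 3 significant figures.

7.34 × 10⁵ m

r_H ≈ a (m/3M)^(1/3)
    = (1.63 × 10⁸) × (1.44 × 10¹⁹ / (3 × 5.26 × 10²⁵))^(1/3)
    = 7.34 × 10⁵ m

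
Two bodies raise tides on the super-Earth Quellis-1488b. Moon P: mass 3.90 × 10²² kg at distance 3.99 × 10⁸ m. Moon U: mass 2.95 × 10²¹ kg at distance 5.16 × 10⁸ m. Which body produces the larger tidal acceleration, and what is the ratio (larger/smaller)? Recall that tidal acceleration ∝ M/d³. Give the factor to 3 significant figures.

The tide-raising term goes as M/d³ (the gradient of a 1/d² field).
Moon P: (3.90 × 10²²) / (3.99 × 10⁸)³ = 6.140 × 10⁻⁴
Moon U: (2.95 × 10²¹) / (5.16 × 10⁸)³ = 2.147 × 10⁻⁵
Ratio (larger/smaller) = 28.6

Moon P, by a factor of ≈ 28.6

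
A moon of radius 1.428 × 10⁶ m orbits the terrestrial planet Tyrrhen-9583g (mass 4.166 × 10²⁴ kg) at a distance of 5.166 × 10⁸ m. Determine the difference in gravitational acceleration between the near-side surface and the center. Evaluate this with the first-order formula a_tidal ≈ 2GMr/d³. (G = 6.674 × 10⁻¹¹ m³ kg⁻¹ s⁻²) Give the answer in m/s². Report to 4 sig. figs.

a_tidal = 2GMr/d³
        = 2 × (6.674 × 10⁻¹¹) × (4.166 × 10²⁴) × (1.428 × 10⁶) / (5.166 × 10⁸)³
        = 5.760 × 10⁻⁶ m/s²

5.760 × 10⁻⁶ m/s²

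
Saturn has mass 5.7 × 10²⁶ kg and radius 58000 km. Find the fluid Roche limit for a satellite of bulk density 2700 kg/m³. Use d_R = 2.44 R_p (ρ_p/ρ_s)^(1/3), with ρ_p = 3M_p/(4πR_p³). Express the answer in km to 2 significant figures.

ρ_p = 3M_p/(4πR_p³) = 3 × (5.7 × 10²⁶) / (4π × (5.8 × 10⁷ m)³) = 700 kg/m³
d_R = 2.44 × 58000 km × (700/2700)^(1/3)
    = 90000 km

90000 km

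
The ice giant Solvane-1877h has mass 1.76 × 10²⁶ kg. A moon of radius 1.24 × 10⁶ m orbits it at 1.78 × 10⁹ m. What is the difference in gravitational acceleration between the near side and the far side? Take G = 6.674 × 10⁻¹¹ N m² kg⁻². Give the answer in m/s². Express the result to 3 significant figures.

1.03 × 10⁻⁵ m/s²

Δa = 4GMr/d³
   = 4 × (6.674 × 10⁻¹¹) × (1.76 × 10²⁶) × (1.24 × 10⁶) / (1.78 × 10⁹)³
   = 1.03 × 10⁻⁵ m/s²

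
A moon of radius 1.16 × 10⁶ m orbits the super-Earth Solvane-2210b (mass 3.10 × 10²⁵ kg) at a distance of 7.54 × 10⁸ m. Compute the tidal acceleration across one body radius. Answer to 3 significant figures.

Δa = 2GMr/d³
   = 2 × (6.674 × 10⁻¹¹) × (3.10 × 10²⁵) × (1.16 × 10⁶) / (7.54 × 10⁸)³
   = 1.12 × 10⁻⁵ m/s²

1.12 × 10⁻⁵ m/s²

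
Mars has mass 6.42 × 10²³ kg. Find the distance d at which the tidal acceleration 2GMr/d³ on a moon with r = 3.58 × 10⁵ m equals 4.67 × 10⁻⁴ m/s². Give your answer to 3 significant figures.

2GMr/d³ = a_tidal  ⇒  d = (2GMr / a_tidal)^(1/3)
d = (2 × 6.674×10⁻¹¹ × (6.42 × 10²³) × (3.58 × 10⁵) / (4.67 × 10⁻⁴))^(1/3)
  = 4.03 × 10⁷ m

4.03 × 10⁷ m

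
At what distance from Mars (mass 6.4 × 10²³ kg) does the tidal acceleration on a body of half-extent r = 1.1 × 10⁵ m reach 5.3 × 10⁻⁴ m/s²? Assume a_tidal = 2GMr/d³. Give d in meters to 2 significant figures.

2.6 × 10⁷ m

2GMr/d³ = a_tidal  ⇒  d = (2GMr / a_tidal)^(1/3)
d = (2 × 6.674×10⁻¹¹ × (6.4 × 10²³) × (1.1 × 10⁵) / (5.3 × 10⁻⁴))^(1/3)
  = 2.6 × 10⁷ m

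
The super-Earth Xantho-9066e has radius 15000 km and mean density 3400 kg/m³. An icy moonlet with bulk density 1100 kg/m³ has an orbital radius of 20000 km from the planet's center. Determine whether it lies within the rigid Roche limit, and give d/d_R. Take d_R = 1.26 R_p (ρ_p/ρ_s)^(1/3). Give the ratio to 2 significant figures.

inside; d/d_R ≈ 0.73

d_R = 1.26 × (15000 km) × (3400/1100)^(1/3) = 27530 km
d/d_R = (20000) / (27530) = 0.73
Since d/d_R < 1, the body is inside the Roche limit.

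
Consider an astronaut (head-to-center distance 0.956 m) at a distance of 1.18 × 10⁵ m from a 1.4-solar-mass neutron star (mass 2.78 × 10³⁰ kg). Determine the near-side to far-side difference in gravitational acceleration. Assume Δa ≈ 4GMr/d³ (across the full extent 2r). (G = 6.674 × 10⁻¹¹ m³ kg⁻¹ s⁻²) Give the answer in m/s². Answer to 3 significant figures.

4.32 × 10⁵ m/s²

Δg = 4GMr/d³
   = 4 × (6.674 × 10⁻¹¹) × (2.78 × 10³⁰) × (0.956) / (1.18 × 10⁵)³
   = 4.32 × 10⁵ m/s²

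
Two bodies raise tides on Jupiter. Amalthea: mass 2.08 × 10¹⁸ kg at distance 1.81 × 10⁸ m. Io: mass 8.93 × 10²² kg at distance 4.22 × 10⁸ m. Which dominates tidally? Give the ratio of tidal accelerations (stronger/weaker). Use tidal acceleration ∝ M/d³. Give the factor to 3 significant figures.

The tide-raising term goes as M/d³ (the gradient of a 1/d² field).
Amalthea: (2.08 × 10¹⁸) / (1.81 × 10⁸)³ = 3.508 × 10⁻⁷
Io: (8.93 × 10²²) / (4.22 × 10⁸)³ = 1.188 × 10⁻³
Ratio (larger/smaller) = 3390

Io, by a factor of ≈ 3390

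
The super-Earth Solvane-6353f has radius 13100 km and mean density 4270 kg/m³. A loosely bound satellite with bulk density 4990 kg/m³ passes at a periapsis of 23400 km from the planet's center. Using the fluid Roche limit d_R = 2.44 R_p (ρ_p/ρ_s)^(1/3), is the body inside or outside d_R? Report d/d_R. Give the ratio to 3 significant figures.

inside; d/d_R ≈ 0.771

d_R = 2.44 × (13100 km) × (4270/4990)^(1/3) = 30350 km
d/d_R = (23400) / (30350) = 0.771
Since d/d_R < 1, the body is inside the Roche limit.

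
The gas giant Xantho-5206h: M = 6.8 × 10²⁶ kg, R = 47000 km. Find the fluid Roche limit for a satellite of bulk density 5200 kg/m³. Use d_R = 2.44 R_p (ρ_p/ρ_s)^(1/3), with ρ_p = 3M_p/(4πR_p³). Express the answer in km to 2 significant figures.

ρ_p = 3M_p/(4πR_p³) = 3 × (6.8 × 10²⁶) / (4π × (4.7 × 10⁷ m)³) = 1600 kg/m³
d_R = 2.44 × 47000 km × (1600/5200)^(1/3)
    = 77000 km

77000 km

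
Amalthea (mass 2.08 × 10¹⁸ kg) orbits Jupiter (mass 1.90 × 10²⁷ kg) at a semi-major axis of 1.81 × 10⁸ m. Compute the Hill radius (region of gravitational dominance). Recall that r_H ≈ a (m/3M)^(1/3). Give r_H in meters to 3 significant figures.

r_H ≈ a (m/3M)^(1/3)
    = (1.81 × 10⁸) × (2.08 × 10¹⁸ / (3 × 1.90 × 10²⁷))^(1/3)
    = 1.29 × 10⁵ m

1.29 × 10⁵ m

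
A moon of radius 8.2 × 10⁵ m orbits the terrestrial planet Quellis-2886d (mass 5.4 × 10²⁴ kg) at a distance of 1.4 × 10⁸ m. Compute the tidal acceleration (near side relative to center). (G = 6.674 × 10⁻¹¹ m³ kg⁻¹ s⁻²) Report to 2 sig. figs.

a_tidal = 2GMr/d³
        = 2 × (6.674 × 10⁻¹¹) × (5.4 × 10²⁴) × (8.2 × 10⁵) / (1.4 × 10⁸)³
        = 2.2 × 10⁻⁴ m/s²

2.2 × 10⁻⁴ m/s²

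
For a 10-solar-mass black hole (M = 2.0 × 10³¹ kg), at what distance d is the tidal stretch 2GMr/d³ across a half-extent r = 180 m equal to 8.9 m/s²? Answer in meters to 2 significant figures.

2GMr/d³ = a_tidal  ⇒  d = (2GMr / a_tidal)^(1/3)
d = (2 × 6.674×10⁻¹¹ × (2.0 × 10³¹) × (180) / (8.9))^(1/3)
  = 3.8 × 10⁷ m

3.8 × 10⁷ m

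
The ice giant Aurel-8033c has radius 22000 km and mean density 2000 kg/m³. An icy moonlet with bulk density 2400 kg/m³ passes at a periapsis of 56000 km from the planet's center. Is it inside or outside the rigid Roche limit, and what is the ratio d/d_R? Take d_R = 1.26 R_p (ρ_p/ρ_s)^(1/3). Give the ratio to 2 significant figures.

outside; d/d_R ≈ 2.1

d_R = 1.26 × (22000 km) × (2000/2400)^(1/3) = 26090 km
d/d_R = (56000) / (26090) = 2.1
Since d/d_R > 1, the body is outside the Roche limit.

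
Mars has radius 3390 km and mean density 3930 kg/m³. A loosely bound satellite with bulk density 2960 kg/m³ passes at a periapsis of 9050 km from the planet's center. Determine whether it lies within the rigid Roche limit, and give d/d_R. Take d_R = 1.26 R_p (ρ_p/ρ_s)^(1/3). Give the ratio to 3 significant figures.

outside; d/d_R ≈ 1.93

d_R = 1.26 × (3390 km) × (3930/2960)^(1/3) = 4695 km
d/d_R = (9050) / (4695) = 1.93
Since d/d_R > 1, the body is outside the Roche limit.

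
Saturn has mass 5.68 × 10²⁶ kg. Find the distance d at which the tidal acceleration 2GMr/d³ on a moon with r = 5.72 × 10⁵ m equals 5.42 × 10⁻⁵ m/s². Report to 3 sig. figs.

9.28 × 10⁸ m

2GMr/d³ = a_tidal  ⇒  d = (2GMr / a_tidal)^(1/3)
d = (2 × 6.674×10⁻¹¹ × (5.68 × 10²⁶) × (5.72 × 10⁵) / (5.42 × 10⁻⁵))^(1/3)
  = 9.28 × 10⁸ m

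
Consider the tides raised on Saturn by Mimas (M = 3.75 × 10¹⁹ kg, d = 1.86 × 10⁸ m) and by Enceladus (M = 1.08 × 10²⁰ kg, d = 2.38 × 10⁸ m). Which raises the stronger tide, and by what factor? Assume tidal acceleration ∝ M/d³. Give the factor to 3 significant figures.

The tide-raising term goes as M/d³ (the gradient of a 1/d² field).
Mimas: (3.75 × 10¹⁹) / (1.86 × 10⁸)³ = 5.828 × 10⁻⁶
Enceladus: (1.08 × 10²⁰) / (2.38 × 10⁸)³ = 8.011 × 10⁻⁶
Ratio (larger/smaller) = 1.37

Enceladus, by a factor of ≈ 1.37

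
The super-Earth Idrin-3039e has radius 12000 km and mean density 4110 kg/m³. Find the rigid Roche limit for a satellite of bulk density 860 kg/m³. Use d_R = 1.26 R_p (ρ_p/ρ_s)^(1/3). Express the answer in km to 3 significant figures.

25500 km

d_R = 1.26 × 12000 km × (4110/860)^(1/3)
    = 25500 km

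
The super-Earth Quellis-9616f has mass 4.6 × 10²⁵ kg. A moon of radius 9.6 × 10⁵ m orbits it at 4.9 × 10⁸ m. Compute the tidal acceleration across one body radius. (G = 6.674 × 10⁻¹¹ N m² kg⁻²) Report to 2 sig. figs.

Δa = 2GMr/d³
   = 2 × (6.674 × 10⁻¹¹) × (4.6 × 10²⁵) × (9.6 × 10⁵) / (4.9 × 10⁸)³
   = 5.0 × 10⁻⁵ m/s²

5.0 × 10⁻⁵ m/s²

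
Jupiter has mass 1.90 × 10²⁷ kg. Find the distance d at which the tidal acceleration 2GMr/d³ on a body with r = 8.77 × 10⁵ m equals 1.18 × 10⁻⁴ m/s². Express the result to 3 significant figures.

1.24 × 10⁹ m

2GMr/d³ = a_tidal  ⇒  d = (2GMr / a_tidal)^(1/3)
d = (2 × 6.674×10⁻¹¹ × (1.90 × 10²⁷) × (8.77 × 10⁵) / (1.18 × 10⁻⁴))^(1/3)
  = 1.24 × 10⁹ m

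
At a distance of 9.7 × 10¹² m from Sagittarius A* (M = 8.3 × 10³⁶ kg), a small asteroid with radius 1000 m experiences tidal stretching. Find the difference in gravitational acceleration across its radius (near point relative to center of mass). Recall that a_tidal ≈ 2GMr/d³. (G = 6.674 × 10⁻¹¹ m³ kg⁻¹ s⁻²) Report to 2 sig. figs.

Δg = 2GMr/d³
   = 2 × (6.674 × 10⁻¹¹) × (8.3 × 10³⁶) × (1000) / (9.7 × 10¹²)³
   = 1.2 × 10⁻⁹ m/s²

1.2 × 10⁻⁹ m/s²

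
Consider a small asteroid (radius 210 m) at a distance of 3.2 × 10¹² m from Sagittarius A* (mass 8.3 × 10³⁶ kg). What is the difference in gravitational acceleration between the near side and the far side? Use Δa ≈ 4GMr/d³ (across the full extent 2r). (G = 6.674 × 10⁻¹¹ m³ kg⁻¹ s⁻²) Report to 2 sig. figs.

1.4 × 10⁻⁸ m/s²

a_tidal = 4GMr/d³
        = 4 × (6.674 × 10⁻¹¹) × (8.3 × 10³⁶) × (210) / (3.2 × 10¹²)³
        = 1.4 × 10⁻⁸ m/s²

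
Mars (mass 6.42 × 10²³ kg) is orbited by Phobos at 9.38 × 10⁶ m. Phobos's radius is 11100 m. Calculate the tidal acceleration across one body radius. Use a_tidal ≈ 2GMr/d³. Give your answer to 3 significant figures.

a_tidal = 2GMr/d³
        = 2 × (6.674 × 10⁻¹¹) × (6.42 × 10²³) × (11100) / (9.38 × 10⁶)³
        = 1.15 × 10⁻³ m/s²

1.15 × 10⁻³ m/s²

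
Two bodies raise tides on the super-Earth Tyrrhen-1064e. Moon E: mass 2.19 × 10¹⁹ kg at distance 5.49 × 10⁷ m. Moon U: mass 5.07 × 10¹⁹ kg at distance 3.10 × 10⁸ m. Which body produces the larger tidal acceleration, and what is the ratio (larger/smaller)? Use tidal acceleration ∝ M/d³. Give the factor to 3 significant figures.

Tidal stretch scales as M/d³; compute that for each body.
Moon E: (2.19 × 10¹⁹) / (5.49 × 10⁷)³ = 1.324 × 10⁻⁴
Moon U: (5.07 × 10¹⁹) / (3.10 × 10⁸)³ = 1.702 × 10⁻⁶
Ratio (larger/smaller) = 77.8

Moon E, by a factor of ≈ 77.8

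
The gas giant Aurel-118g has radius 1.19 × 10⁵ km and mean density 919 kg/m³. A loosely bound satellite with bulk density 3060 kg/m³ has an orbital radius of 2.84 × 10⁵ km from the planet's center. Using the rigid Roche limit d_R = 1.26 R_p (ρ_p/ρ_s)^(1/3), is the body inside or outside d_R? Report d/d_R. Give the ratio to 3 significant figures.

d_R = 1.26 × (1.19 × 10⁵ km) × (919/3060)^(1/3) = 1.004 × 10⁵ km
d/d_R = (2.84 × 10⁵) / (1.004 × 10⁵) = 2.83
Since d/d_R > 1, the body is outside the Roche limit.

outside; d/d_R ≈ 2.83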